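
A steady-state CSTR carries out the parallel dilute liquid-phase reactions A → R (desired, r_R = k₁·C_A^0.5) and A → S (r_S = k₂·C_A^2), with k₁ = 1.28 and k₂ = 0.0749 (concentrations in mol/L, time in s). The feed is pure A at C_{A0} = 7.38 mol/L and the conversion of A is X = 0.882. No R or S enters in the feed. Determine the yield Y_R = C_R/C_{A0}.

0.842

Exit C_A = C_{A0}(1−X) = 7.38×0.118 = 0.8708 mol/L.
A CSTR operates uniformly at the exit composition, giving r_R = 1.194 and r_S = 0.05680 (each k·C_A^n at C_A = 0.8708).
Fraction of consumed A going to R: r_R/(r_R+r_S) = 0.9546.
C_R = 0.9546·C_{A0}·X = 0.9546×7.38×0.882 = 6.21 mol/L; Y_R = C_R/C_{A0} = 0.842.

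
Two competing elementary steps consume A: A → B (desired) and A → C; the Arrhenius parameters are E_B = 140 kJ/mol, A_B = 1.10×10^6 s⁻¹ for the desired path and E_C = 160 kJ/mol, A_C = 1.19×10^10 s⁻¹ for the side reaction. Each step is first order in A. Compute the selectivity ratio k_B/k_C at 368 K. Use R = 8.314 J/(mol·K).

0.0638

k_B/k_C = (A_B/A_C)·exp[−(E_B−E_C)/(RT)] = (A_B/A_C)·exp[(E_C−E_B)/(RT)].
(E_C−E_B)/(RT) = (160−140)×10³/(8.314×368) = 20000/3060 = 6.537.
k_B/k_C = (1.10×10^6/1.19×10^10)·exp(6.537) = 9.244×10^-5 × 690.1 = 0.0638.
Since E_B < E_C, lowering the temperature improves selectivity toward B.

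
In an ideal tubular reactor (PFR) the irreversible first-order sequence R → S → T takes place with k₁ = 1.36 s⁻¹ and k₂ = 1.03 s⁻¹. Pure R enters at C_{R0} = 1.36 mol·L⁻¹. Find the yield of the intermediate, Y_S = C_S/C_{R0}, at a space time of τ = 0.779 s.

For first-order series with pure R initially, C_S(τ) = k₁C_{R0}/(k₂−k₁)·(e^(−k₁τ) − e^(−k₂τ)).
e^(−k₁τ) = e^(−1.36×0.779) = e^(−1.059) = 0.3466; e^(−k₂τ) = e^(−0.8024) = 0.4483.
C_S = 1.36×1.36/(1.03−1.36) × (0.3466−0.4483) = (-5.605)×(-0.1016) = 0.5695 mol·L⁻¹.
Y_S = C_S/C_{R0} = 0.5695/1.36 = 0.419.

0.419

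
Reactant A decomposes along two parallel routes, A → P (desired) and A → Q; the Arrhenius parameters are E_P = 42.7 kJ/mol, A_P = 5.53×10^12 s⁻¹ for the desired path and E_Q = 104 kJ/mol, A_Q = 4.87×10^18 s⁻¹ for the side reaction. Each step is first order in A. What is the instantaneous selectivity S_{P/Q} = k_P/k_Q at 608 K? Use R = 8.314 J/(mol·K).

0.210

k_P/k_Q = (A_P/A_Q)·exp[−(E_P−E_Q)/(RT)] = (A_P/A_Q)·exp[(E_Q−E_P)/(RT)].
(E_Q−E_P)/(RT) = (104−42.7)×10³/(8.314×608) = 61300/5055 = 12.13.
k_P/k_Q = (5.53×10^12/4.87×10^18)·exp(12.13) = 1.136×10^-6 × 1.848×10^5 = 0.210.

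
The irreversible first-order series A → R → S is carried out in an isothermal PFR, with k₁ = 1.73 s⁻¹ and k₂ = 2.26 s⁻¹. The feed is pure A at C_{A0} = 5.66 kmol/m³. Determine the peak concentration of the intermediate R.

1.81 kmol/m³

Evaluating C_R at τ_opt = ln(k₂/k₁)/(k₂−k₁) gives C_{R,max}/C_{A0} = (k₁/k₂)^[k₂/(k₂−k₁)].
= (1.73/2.26)^(2.26/(2.26−1.73)) = (0.7655)^(4.264) = 0.3200.
C_{R,max} = 0.3200×5.66 = 1.81 kmol/m³.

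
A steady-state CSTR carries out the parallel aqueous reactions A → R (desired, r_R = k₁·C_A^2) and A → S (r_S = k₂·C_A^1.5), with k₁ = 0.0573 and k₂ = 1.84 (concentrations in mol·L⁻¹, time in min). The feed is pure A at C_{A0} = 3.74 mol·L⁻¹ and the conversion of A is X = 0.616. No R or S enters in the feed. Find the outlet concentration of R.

0.0829 mol·L⁻¹

Exit C_A = C_{A0}(1−X) = 3.74×0.384 = 1.436 mol·L⁻¹.
In a CSTR the entire volume is at exit conditions, so r_R = 0.0573×1.436^2 = 0.1182 and r_S = 1.84×1.436^1.5 = 3.167.
Fraction of consumed A going to R: r_R/(r_R+r_S) = 0.03598.
C_R = 0.03598·C_{A0}·X = 0.03598×3.74×0.616 = 0.0829 mol·L⁻¹.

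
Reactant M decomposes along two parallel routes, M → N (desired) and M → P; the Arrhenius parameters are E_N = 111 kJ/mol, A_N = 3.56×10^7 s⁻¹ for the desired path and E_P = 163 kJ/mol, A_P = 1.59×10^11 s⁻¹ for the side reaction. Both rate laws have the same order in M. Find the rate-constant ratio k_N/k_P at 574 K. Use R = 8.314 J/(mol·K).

k_N/k_P = (A_N/A_P)·exp[−(E_N−E_P)/(RT)] = (A_N/A_P)·exp[(E_P−E_N)/(RT)].
(E_P−E_N)/(RT) = (163−111)×10³/(8.314×574) = 52000/4772 = 10.90.
k_N/k_P = (3.56×10^7/1.59×10^11)·exp(10.90) = 2.239×10^-4 × 53980 = 12.1.
Since E_N < E_P, lowering the temperature improves selectivity toward N.

12.1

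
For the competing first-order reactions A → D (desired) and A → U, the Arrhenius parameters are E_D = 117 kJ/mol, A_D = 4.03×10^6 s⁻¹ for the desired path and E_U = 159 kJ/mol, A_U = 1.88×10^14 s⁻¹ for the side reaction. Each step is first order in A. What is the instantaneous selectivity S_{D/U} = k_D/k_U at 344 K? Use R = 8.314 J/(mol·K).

k_D/k_U = (A_D/A_U)·exp[−(E_D−E_U)/(RT)] = (A_D/A_U)·exp[(E_U−E_D)/(RT)].
(E_U−E_D)/(RT) = (159−117)×10³/(8.314×344) = 42000/2860 = 14.69.
k_D/k_U = (4.03×10^6/1.88×10^14)·exp(14.69) = 2.144×10^-8 × 2.386×10^6 = 0.0512.
Since E_D < E_U, lowering the temperature improves selectivity toward D.

0.0512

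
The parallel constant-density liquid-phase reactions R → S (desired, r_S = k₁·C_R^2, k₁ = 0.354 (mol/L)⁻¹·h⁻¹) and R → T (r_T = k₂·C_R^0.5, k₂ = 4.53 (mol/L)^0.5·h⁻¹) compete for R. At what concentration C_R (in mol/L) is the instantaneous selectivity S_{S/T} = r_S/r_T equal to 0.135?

S_{S/T} = (k₁/k₂)·C_R^1.5 ⇒ C_R = (S·k₂/k₁)^(1/1.5).
= (0.135×4.53/0.354)^(0.6667) = (1.728)^(0.6667) = 1.44 mol/L.

1.44 mol/L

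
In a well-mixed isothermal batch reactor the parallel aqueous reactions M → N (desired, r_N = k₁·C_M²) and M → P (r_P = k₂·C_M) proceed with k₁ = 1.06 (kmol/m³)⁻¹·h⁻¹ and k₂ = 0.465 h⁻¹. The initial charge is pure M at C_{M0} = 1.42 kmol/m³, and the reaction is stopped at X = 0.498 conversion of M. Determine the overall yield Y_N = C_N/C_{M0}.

0.350

C_M = C_{M0}(1−X) = 0.7128 kmol/m³.
Along a PFR/batch, dC_P/dC_M = −r_P/(r_N+r_P) = −k₂/(k₂+k₁·C_M).
Integrating from C_{M0} to C_M: C_P = (0.465/1.06)·ln[(0.465+1.06·1.42)/(0.465+1.06·0.713)] = 0.4387·ln(1.970/1.221) = 0.2100 kmol/m³.
Then C_N = (C_{M0}−C_M) − C_P = 0.7072 − 0.2100 = 0.4971 kmol/m³.
Y_N = C_N/C_{M0} = 0.4971/1.42 = 0.350.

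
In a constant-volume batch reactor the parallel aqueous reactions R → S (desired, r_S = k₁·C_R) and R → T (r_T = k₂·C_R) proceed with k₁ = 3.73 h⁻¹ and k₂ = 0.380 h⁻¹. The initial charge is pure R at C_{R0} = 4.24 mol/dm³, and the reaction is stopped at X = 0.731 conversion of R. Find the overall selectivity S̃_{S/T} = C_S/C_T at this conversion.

C_R = C_{R0}(1−X) = 1.141 mol/dm³.
Both paths are first order in R, so the instantaneous fraction to S is constant: dC_S/d(−C_R) = k₁/(k₁+k₂) = 0.9075.
C_S = 0.9075·(C_{R0}−C_R) = 0.9075×3.099 = 2.81 mol/dm³.
C_T = (C_{R0}−C_R)−C_S = 0.2866 mol/dm³; S̃_{S/T} = 2.813/0.2866 = 9.82.

9.82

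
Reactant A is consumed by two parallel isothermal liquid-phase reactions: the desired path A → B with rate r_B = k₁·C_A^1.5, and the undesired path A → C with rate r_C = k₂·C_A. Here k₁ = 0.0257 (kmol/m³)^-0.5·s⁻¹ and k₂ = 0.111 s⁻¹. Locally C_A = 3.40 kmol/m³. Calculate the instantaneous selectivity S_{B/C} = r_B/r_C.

S_{B/C} = r_B/r_C = (k₁·C_A^1.5)/(k₂·C_A) = (k₁/k₂)·C_A^0.5.
= (0.0257×3.400^1.5) / (0.111×3.400) = 0.1611/0.3774 = 0.427.

0.427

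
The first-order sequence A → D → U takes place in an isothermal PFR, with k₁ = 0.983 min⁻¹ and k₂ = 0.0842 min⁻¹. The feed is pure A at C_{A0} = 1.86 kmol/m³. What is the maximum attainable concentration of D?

Evaluating C_D at τ_opt = ln(k₂/k₁)/(k₂−k₁) gives C_{D,max}/C_{A0} = (k₁/k₂)^[k₂/(k₂−k₁)].
= (0.983/0.0842)^(0.0842/(0.0842−0.983)) = (11.67)^(-0.09368) = 0.7944.
C_{D,max} = 0.7944×1.86 = 1.48 kmol/m³.

1.48 kmol/m³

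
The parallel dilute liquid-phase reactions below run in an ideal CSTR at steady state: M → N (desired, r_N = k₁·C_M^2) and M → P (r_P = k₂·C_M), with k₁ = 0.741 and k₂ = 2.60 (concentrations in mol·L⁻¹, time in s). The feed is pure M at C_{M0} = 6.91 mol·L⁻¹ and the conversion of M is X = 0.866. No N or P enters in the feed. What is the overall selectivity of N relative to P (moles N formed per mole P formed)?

Exit C_M = C_{M0}(1−X) = 6.91×0.134 = 0.9259 mol·L⁻¹.
A CSTR operates uniformly at the exit composition, giving r_N = 0.6353 and r_P = 2.407 (each k·C_M^n at C_M = 0.9259).
Overall selectivity = C_N/C_P = r_Nτ/(r_Pτ) = r_N/r_P = 0.264.

0.264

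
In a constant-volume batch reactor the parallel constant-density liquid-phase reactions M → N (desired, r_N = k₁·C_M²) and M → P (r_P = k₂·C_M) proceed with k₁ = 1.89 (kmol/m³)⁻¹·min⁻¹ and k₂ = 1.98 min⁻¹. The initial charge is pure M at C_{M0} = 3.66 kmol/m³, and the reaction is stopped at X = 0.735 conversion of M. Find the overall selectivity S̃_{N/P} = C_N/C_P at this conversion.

C_M = C_{M0}(1−X) = 0.9699 kmol/m³.
Along a PFR/batch, dC_P/dC_M = −r_P/(r_N+r_P) = −k₂/(k₂+k₁·C_M).
Integrating from C_{M0} to C_M: C_P = (1.98/1.89)·ln[(1.98+1.89·3.66)/(1.98+1.89·0.970)] = 1.048·ln(8.897/3.813) = 0.8877 kmol/m³.
Then C_N = (C_{M0}−C_M) − C_P = 2.690 − 0.8877 = 1.802 kmol/m³.
S̃_{N/P} = C_N/C_P = 1.802/0.8877 = 2.03.

2.03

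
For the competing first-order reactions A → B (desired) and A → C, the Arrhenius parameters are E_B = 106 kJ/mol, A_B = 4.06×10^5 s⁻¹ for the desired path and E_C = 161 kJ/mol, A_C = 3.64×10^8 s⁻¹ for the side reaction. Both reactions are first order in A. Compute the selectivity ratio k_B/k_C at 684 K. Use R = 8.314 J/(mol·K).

k_B/k_C = (A_B/A_C)·exp[−(E_B−E_C)/(RT)] = (A_B/A_C)·exp[(E_C−E_B)/(RT)].
(E_C−E_B)/(RT) = (161−106)×10³/(8.314×684) = 55000/5687 = 9.672.
k_B/k_C = (4.06×10^5/3.64×10^8)·exp(9.672) = 0.001115 × 15860 = 17.7.
Since E_B < E_C, lowering the temperature improves selectivity toward B.

17.7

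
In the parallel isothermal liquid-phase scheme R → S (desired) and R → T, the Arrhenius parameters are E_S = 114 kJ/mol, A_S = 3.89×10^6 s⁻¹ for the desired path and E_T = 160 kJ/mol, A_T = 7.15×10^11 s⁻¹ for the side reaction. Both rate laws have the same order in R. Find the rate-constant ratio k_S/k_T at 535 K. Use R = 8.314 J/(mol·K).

k_S/k_T = (A_S/A_T)·exp[−(E_S−E_T)/(RT)] = (A_S/A_T)·exp[(E_T−E_S)/(RT)].
(E_T−E_S)/(RT) = (160−114)×10³/(8.314×535) = 46000/4448 = 10.34.
k_S/k_T = (3.89×10^6/7.15×10^11)·exp(10.34) = 5.441×10^-6 × 31000 = 0.169.

0.169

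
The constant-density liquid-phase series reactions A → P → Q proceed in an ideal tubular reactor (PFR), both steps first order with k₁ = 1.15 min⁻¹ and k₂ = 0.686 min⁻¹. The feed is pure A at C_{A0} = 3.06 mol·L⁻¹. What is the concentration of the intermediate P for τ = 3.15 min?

0.671 mol·L⁻¹

The intermediate concentration in a first-order A→B→C sequence is C_P = k₁C_{A0}(e^(−k₁τ) − e^(−k₂τ))/(k₂−k₁).
e^(−k₁τ) = e^(−1.15×3.15) = e^(−3.622) = 0.02672; e^(−k₂τ) = e^(−2.161) = 0.1152.
C_P = 1.15×3.06/(0.686−1.15) × (0.02672−0.1152) = (-7.584)×(-0.08851) = 0.6712 mol·L⁻¹.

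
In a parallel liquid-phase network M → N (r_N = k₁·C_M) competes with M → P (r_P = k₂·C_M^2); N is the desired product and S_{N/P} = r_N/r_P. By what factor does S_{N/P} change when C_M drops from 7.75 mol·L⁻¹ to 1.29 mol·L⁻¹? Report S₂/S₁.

6.01

S_{N/P} = (k₁/k₂)·C_M⁻¹, so S₂/S₁ = (C_{M,2}/C_{M,1})⁻¹.
= 7.75/1.29 = 6.01.
Selectivity toward N rises as C_M falls — low-concentration operation is favoured.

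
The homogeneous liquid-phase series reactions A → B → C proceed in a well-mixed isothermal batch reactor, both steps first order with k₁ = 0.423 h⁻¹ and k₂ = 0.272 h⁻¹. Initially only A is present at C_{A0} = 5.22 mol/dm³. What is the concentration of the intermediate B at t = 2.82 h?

For first-order series with pure A initially, C_B(t) = k₁C_{A0}/(k₂−k₁)·(e^(−k₁t) − e^(−k₂t)).
e^(−k₁t) = e^(−0.423×2.82) = e^(−1.193) = 0.3034; e^(−k₂t) = e^(−0.7670) = 0.4644.
C_B = 0.423×5.22/(0.272−0.423) × (0.3034−0.4644) = (-14.62)×(-0.1610) = 2.355 mol/dm³.

2.35 mol/dm³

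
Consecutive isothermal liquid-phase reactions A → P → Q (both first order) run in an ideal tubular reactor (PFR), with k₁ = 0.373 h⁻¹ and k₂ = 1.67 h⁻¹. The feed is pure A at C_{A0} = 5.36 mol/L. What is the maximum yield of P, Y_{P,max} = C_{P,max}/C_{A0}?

0.145

At the optimum, C_{P,max}/C_{A0} = (k₁/k₂)^[k₂/(k₂−k₁)].
= (0.373/1.67)^(1.67/(1.67−0.373)) = (0.2234)^(1.288) = 0.1451.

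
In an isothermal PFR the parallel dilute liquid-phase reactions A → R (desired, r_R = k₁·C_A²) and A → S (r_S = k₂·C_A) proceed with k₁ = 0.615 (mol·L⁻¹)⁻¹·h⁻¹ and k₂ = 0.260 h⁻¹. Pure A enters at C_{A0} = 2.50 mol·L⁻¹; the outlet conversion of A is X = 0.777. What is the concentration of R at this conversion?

C_A = C_{A0}(1−X) = 0.5575 mol·L⁻¹.
Along a PFR/batch, dC_S/dC_A = −r_S/(r_R+r_S) = −k₂/(k₂+k₁·C_A).
Integrating from C_{A0} to C_A: C_S = (0.260/0.615)·ln[(0.260+0.615·2.50)/(0.260+0.615·0.557)] = 0.4228·ln(1.798/0.6029) = 0.4619 mol·L⁻¹.
Then C_R = (C_{A0}−C_A) − C_S = 1.943 − 0.4619 = 1.481 mol·L⁻¹.

1.48 mol·L⁻¹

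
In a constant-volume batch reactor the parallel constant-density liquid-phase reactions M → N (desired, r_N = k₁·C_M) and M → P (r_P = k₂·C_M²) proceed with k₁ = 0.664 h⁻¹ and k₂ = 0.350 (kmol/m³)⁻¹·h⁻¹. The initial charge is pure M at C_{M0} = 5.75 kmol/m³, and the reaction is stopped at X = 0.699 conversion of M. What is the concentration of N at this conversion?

C_M = C_{M0}(1−X) = 1.731 kmol/m³.
Along a PFR/batch, dC_N/dC_M = −r_N/(r_N+r_P) = −k₁/(k₁+k₂·C_M).
Integrating from C_{M0} to C_M: C_N = (0.664/0.350)·ln[(0.664+0.350·5.75)/(0.664+0.350·1.73)] = 1.897·ln(2.676/1.270) = 1.415 kmol/m³.

1.41 kmol/m³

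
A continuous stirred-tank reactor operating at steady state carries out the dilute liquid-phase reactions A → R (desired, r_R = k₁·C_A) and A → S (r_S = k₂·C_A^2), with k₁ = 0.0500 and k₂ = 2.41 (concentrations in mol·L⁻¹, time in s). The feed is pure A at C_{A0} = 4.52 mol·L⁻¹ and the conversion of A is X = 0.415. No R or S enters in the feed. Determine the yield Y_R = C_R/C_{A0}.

Exit C_A = C_{A0}(1−X) = 4.52×0.585 = 2.644 mol·L⁻¹.
A CSTR operates uniformly at the exit composition, giving r_R = 0.1322 and r_S = 16.85 (each k·C_A^n at C_A = 2.644).
Fraction of consumed A going to R: r_R/(r_R+r_S) = 0.007785.
C_R = 0.007785·C_{A0}·X = 0.007785×4.52×0.415 = 0.0146 mol·L⁻¹; Y_R = C_R/C_{A0} = 0.00323.

0.00323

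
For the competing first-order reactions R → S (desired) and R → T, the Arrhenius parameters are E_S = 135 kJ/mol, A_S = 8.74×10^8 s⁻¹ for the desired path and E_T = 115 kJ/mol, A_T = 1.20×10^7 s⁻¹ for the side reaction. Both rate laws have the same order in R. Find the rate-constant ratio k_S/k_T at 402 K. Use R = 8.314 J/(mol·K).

Since both paths have the same order in R, the concentration cancels and S_{S/T} = k_S/k_T = (A_S/A_T)·exp[(E_T−E_S)/(RT)].
(E_T−E_S)/(RT) = (115−135)×10³/(8.314×402) = -20000/3342 = -5.984.
k_S/k_T = (8.74×10^8/1.20×10^7)·exp(-5.984) = 72.83 × 0.002519 = 0.183.

0.183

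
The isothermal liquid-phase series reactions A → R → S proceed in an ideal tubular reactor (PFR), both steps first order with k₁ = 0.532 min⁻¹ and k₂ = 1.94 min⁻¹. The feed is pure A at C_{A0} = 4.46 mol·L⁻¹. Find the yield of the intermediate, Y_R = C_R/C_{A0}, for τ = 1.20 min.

0.163

The intermediate concentration in a first-order A→B→C sequence is C_R = k₁C_{A0}(e^(−k₁τ) − e^(−k₂τ))/(k₂−k₁).
e^(−k₁τ) = e^(−0.532×1.20) = e^(−0.6384) = 0.5281; e^(−k₂τ) = e^(−2.328) = 0.09749.
C_R = 0.532×4.46/(1.94−0.532) × (0.5281−0.09749) = 1.685×0.4306 = 0.7257 mol·L⁻¹.
Y_R = C_R/C_{A0} = 0.7257/4.46 = 0.163.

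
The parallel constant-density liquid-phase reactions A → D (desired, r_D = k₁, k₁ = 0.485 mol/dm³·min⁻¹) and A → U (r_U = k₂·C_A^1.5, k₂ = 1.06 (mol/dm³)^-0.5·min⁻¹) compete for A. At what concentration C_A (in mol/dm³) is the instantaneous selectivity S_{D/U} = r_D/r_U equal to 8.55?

0.142 mol/dm³

S_{D/U} = (k₁/k₂)·C_A^-1.5 ⇒ C_A = (S·k₂/k₁)^(1/(-1.5)).
= (8.55×1.06/0.485)^(-0.6667) = (18.69)^(-0.6667) = 0.142 mol/dm³.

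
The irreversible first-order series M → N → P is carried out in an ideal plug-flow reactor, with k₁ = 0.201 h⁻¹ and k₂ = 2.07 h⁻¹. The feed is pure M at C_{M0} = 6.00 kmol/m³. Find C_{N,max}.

0.453 kmol/m³

For a first-order series the maximum intermediate yield is C_{N,max}/C_{M0} = (k₁/k₂)^[k₂/(k₂−k₁)].
= (0.201/2.07)^(2.07/(2.07−0.201)) = (0.09710)^(1.108) = 0.07556.
C_{N,max} = 0.07556×6.00 = 0.453 kmol/m³.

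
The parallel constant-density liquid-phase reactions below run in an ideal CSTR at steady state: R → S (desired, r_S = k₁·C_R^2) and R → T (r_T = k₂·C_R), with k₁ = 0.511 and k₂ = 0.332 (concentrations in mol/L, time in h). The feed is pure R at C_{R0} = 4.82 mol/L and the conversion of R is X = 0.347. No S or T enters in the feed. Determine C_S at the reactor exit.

Exit C_R = C_{R0}(1−X) = 4.82×0.653 = 3.147 mol/L.
A CSTR operates uniformly at the exit composition, giving r_S = 5.062 and r_T = 1.045 (each k·C_R^n at C_R = 3.147).
Fraction of consumed R going to S: r_S/(r_S+r_T) = 0.8289.
C_S = 0.8289·C_{R0}·X = 0.8289×4.82×0.347 = 1.39 mol/L.

1.39 mol/L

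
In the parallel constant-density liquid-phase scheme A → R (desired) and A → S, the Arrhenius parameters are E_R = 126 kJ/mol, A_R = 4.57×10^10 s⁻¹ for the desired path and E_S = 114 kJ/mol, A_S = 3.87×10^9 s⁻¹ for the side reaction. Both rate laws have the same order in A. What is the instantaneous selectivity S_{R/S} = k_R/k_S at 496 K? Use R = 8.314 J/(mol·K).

0.643

k_R/k_S = (A_R/A_S)·exp[−(E_R−E_S)/(RT)] = (A_R/A_S)·exp[(E_S−E_R)/(RT)].
(E_S−E_R)/(RT) = (114−126)×10³/(8.314×496) = -12000/4124 = -2.910.
k_R/k_S = (4.57×10^10/3.87×10^9)·exp(-2.910) = 11.81 × 0.05448 = 0.643.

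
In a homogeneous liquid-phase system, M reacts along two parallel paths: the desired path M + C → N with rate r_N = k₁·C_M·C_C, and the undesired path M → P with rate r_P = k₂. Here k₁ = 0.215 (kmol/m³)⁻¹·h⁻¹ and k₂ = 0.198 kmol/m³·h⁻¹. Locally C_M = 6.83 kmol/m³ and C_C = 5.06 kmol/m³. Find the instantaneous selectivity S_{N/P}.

37.5

S_{N/P} = r_N/r_P = (k₁·C_M·C_C)/(k₂) = (k₁/k₂)·C_M·C_C.
= (0.215×6.830×5.060) / (0.198) = 7.430/0.1980 = 37.5.
Since the desired path is higher order in M, keeping C_M high (PFR or concentrated feed) favours N.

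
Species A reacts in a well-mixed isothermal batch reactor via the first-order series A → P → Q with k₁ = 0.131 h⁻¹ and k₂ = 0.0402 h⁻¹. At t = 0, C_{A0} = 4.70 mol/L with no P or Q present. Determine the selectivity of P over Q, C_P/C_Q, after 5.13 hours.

8.37

For first-order series with pure A initially, C_P(t) = k₁C_{A0}/(k₂−k₁)·(e^(−k₁t) − e^(−k₂t)).
e^(−k₁t) = e^(−0.131×5.13) = e^(−0.6720) = 0.5107; e^(−k₂t) = e^(−0.2062) = 0.8136.
C_P = 0.131×4.70/(0.0402−0.131) × (0.5107−0.8136) = (-6.781)×(-0.3030) = 2.054 mol/L.
C_A = C_{A0}e^(−k₁t) = 2.400 mol/L, so C_Q = C_{A0}−C_A−C_P = 0.2454 mol/L; C_P/C_Q = 8.37.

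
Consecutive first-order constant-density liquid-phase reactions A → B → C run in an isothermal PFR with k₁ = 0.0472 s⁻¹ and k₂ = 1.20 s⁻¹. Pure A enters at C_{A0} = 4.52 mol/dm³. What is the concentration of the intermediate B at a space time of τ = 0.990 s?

0.120 mol/dm³

The intermediate concentration in a first-order A→B→C sequence is C_B = k₁C_{A0}(e^(−k₁τ) − e^(−k₂τ))/(k₂−k₁).
e^(−k₁τ) = e^(−0.0472×0.990) = e^(−0.04673) = 0.9543; e^(−k₂τ) = e^(−1.188) = 0.3048.
C_B = 0.0472×4.52/(1.20−0.0472) × (0.9543−0.3048) = 0.1851×0.6495 = 0.1202 mol/dm³.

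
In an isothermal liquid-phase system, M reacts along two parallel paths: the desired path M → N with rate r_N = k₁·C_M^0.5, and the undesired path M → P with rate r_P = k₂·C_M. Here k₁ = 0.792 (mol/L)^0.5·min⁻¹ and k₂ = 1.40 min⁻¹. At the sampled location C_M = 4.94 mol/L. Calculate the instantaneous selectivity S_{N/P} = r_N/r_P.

0.255

S_{N/P} = r_N/r_P = (k₁·C_M^0.5)/(k₂·C_M) = (k₁/k₂)·C_M^-0.5.
= (0.792×4.940^0.5) / (1.40×4.940) = 1.760/6.916 = 0.255.
The undesired path is higher order in M, so low C_M (CSTR or dilute feed) favours N.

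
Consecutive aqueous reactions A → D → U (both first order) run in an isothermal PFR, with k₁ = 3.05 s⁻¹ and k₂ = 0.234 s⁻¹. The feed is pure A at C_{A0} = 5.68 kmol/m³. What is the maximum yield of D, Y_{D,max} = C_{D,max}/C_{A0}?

0.808

Evaluating C_D at τ_opt = ln(k₂/k₁)/(k₂−k₁) gives C_{D,max}/C_{A0} = (k₁/k₂)^[k₂/(k₂−k₁)].
= (3.05/0.234)^(0.234/(0.234−3.05)) = (13.03)^(-0.08310) = 0.8079.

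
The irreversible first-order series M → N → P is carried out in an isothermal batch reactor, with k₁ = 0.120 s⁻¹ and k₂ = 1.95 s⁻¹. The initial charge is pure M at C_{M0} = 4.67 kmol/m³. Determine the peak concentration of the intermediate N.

Evaluating C_N at t_opt = ln(k₂/k₁)/(k₂−k₁) gives C_{N,max}/C_{M0} = (k₁/k₂)^[k₂/(k₂−k₁)].
= (0.120/1.95)^(1.95/(1.95−0.120)) = (0.06154)^(1.066) = 0.05126.
C_{N,max} = 0.05126×4.67 = 0.239 kmol/m³.

0.239 kmol/m³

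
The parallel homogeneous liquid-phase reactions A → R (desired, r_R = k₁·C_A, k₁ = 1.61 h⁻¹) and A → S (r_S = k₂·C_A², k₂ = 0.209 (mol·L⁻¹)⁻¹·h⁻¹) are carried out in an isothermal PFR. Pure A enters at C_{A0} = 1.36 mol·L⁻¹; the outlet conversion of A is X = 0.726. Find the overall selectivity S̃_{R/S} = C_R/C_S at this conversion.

8.99

C_A = C_{A0}(1−X) = 0.3726 mol·L⁻¹.
Along a PFR/batch, dC_R/dC_A = −r_R/(r_R+r_S) = −k₁/(k₁+k₂·C_A).
Integrating from C_{A0} to C_A: C_R = (1.61/0.209)·ln[(1.61+0.209·1.36)/(1.61+0.209·0.373)] = 7.703·ln(1.894/1.688) = 0.8885 mol·L⁻¹.
C_S = (C_{A0}−C_A)−C_R = 0.09883 mol·L⁻¹; S̃_{R/S} = 0.8885/0.09883 = 8.99.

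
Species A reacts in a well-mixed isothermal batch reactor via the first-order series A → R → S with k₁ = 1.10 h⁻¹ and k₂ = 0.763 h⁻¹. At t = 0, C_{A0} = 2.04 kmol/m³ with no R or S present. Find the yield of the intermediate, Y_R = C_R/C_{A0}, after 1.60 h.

0.401

The intermediate concentration in a first-order A→B→C sequence is C_R = k₁C_{A0}(e^(−k₁t) − e^(−k₂t))/(k₂−k₁).
e^(−k₁t) = e^(−1.10×1.60) = e^(−1.760) = 0.1720; e^(−k₂t) = e^(−1.221) = 0.2950.
C_R = 1.10×2.04/(0.763−1.10) × (0.1720−0.2950) = (-6.659)×(-0.1229) = 0.8187 kmol/m³.
Y_R = C_R/C_{A0} = 0.8187/2.04 = 0.401.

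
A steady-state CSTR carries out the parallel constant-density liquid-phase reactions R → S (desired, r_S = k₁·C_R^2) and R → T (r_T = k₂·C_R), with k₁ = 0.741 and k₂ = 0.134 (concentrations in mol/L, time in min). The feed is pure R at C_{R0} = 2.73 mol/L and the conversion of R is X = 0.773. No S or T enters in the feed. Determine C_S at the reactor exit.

Exit C_R = C_{R0}(1−X) = 2.73×0.227 = 0.6197 mol/L.
In a CSTR the entire volume is at exit conditions, so r_S = 0.741×0.6197^2 = 0.2846 and r_T = 0.134×0.6197 = 0.08304.
Fraction of consumed R going to S: r_S/(r_S+r_T) = 0.7741.
C_S = 0.7741·C_{R0}·X = 0.7741×2.73×0.773 = 1.63 mol/L.

1.63 mol/L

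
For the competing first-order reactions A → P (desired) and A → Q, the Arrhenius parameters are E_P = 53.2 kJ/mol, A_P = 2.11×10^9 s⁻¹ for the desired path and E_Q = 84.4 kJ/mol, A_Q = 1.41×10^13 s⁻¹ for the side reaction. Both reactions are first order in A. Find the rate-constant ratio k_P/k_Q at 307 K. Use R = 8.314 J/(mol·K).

Since both paths have the same order in A, the concentration cancels and S_{P/Q} = k_P/k_Q = (A_P/A_Q)·exp[(E_Q−E_P)/(RT)].
(E_Q−E_P)/(RT) = (84.4−53.2)×10³/(8.314×307) = 31200/2552 = 12.22.
k_P/k_Q = (2.11×10^9/1.41×10^13)·exp(12.22) = 1.496×10^-4 × 2.036×10^5 = 30.5.

30.5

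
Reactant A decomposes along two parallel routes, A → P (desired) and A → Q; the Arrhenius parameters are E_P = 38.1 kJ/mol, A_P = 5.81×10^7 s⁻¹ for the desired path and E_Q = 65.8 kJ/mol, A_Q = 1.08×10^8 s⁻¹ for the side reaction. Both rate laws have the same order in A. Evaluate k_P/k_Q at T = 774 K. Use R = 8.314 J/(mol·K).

39.8

Since both paths have the same order in A, the concentration cancels and S_{P/Q} = k_P/k_Q = (A_P/A_Q)·exp[(E_Q−E_P)/(RT)].
(E_Q−E_P)/(RT) = (65.8−38.1)×10³/(8.314×774) = 27700/6435 = 4.305.
k_P/k_Q = (5.81×10^7/1.08×10^8)·exp(4.305) = 0.5380 × 74.04 = 39.8.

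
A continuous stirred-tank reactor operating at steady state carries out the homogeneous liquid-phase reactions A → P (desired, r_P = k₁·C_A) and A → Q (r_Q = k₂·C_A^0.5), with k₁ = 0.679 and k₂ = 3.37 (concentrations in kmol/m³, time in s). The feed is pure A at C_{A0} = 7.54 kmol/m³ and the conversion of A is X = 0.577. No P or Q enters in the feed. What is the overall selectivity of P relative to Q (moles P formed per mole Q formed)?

Exit C_A = C_{A0}(1−X) = 7.54×0.423 = 3.189 kmol/m³.
A CSTR operates uniformly at the exit composition, giving r_P = 2.166 and r_Q = 6.018 (each k·C_A^n at C_A = 3.189).
Overall selectivity = C_P/C_Q = r_Pτ/(r_Qτ) = r_P/r_Q = 0.360.

0.360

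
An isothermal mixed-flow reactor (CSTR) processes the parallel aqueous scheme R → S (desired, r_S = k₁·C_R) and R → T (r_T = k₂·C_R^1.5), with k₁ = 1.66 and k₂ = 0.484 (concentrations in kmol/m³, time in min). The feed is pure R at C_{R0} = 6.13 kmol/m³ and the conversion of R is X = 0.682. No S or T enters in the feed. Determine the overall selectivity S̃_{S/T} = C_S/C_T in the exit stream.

2.46

Exit C_R = C_{R0}(1−X) = 6.13×0.318 = 1.949 kmol/m³.
In a CSTR the entire volume is at exit conditions, so r_S = 1.66×1.949 = 3.236 and r_T = 0.484×1.949^1.5 = 1.317.
Overall selectivity = C_S/C_T = r_Sτ/(r_Tτ) = r_S/r_T = 2.46.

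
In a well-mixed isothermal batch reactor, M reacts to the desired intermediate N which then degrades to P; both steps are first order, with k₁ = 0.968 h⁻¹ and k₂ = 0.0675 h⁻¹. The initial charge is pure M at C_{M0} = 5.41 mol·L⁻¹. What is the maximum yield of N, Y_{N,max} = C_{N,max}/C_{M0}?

0.819

Evaluating C_N at t_opt = ln(k₂/k₁)/(k₂−k₁) gives C_{N,max}/C_{M0} = (k₁/k₂)^[k₂/(k₂−k₁)].
= (0.968/0.0675)^(0.0675/(0.0675−0.968)) = (14.34)^(-0.07496) = 0.8190.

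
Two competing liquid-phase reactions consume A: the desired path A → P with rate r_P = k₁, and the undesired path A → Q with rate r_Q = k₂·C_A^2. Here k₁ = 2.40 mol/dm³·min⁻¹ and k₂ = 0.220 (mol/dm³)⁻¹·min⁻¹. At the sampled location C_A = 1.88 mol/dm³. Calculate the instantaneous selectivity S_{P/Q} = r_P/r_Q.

S_{P/Q} = r_P/r_Q = (k₁)/(k₂·C_A^2) = (k₁/k₂)·C_A^-2.
= (2.40) / (0.220×1.880^2) = 2.400/0.7776 = 3.09.

3.09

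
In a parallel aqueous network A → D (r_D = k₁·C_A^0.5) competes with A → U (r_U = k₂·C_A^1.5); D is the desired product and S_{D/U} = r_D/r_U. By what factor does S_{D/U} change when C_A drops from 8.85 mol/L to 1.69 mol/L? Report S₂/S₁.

5.24

S_{D/U} = (k₁/k₂)·C_A⁻¹, so S₂/S₁ = (C_{A,2}/C_{A,1})⁻¹.
= 8.85/1.69 = 5.24.
Selectivity toward D rises as C_A falls — low-concentration operation is favoured.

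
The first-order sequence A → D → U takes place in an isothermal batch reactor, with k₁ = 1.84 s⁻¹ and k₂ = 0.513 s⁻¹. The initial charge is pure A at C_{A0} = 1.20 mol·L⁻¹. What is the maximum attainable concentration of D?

For a first-order series the maximum intermediate yield is C_{D,max}/C_{A0} = (k₁/k₂)^[k₂/(k₂−k₁)].
= (1.84/0.513)^(0.513/(0.513−1.84)) = (3.587)^(-0.3866) = 0.6103.
C_{D,max} = 0.6103×1.20 = 0.732 mol·L⁻¹.

0.732 mol·L⁻¹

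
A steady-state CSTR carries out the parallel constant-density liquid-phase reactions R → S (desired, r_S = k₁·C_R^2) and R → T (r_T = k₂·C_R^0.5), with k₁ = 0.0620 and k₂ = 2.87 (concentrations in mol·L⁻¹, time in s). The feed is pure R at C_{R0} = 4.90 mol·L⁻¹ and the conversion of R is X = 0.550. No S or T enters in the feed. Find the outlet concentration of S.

Exit C_R = C_{R0}(1−X) = 4.90×0.450 = 2.205 mol·L⁻¹.
A CSTR operates uniformly at the exit composition, giving r_S = 0.3014 and r_T = 4.262 (each k·C_R^n at C_R = 2.205).
Fraction of consumed R going to S: r_S/(r_S+r_T) = 0.06606.
C_S = 0.06606·C_{R0}·X = 0.06606×4.90×0.550 = 0.178 mol·L⁻¹.

0.178 mol·L⁻¹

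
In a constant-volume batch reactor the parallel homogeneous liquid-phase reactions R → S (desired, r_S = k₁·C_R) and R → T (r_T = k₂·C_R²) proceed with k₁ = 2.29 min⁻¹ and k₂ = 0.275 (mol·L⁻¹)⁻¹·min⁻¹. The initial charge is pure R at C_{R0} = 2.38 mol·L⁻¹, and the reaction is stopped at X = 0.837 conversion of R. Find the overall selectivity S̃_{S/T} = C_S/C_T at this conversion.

6.17

C_R = C_{R0}(1−X) = 0.3879 mol·L⁻¹.
Along a PFR/batch, dC_S/dC_R = −r_S/(r_S+r_T) = −k₁/(k₁+k₂·C_R).
Integrating from C_{R0} to C_R: C_S = (2.29/0.275)·ln[(2.29+0.275·2.38)/(2.29+0.275·0.388)] = 8.327·ln(2.945/2.397) = 1.714 mol·L⁻¹.
C_T = (C_{R0}−C_R)−C_S = 0.2779 mol·L⁻¹; S̃_{S/T} = 1.714/0.2779 = 6.17.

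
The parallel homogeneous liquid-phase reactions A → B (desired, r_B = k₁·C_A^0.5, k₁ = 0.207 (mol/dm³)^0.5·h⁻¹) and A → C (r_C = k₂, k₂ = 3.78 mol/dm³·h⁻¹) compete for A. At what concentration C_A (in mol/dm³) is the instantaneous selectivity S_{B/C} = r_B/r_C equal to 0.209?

S_{B/C} = (k₁/k₂)·C_A^0.5 ⇒ C_A = (S·k₂/k₁)^(2).
= (0.209×3.78/0.207)^(2) = (3.817)^(2) = 14.6 mol/dm³.

14.6 mol/dm³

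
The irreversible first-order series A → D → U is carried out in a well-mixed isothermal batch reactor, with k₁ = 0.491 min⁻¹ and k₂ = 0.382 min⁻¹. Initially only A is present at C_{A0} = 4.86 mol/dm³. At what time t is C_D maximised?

2.30 min

For first-order series the maximum of C_D occurs at t_opt = ln(k₂/k₁)/(k₂−k₁).
= ln(0.382/0.491)/(0.382−0.491) = ln(0.7780)/-0.1090 = -0.2510/-0.1090 = 2.30 min.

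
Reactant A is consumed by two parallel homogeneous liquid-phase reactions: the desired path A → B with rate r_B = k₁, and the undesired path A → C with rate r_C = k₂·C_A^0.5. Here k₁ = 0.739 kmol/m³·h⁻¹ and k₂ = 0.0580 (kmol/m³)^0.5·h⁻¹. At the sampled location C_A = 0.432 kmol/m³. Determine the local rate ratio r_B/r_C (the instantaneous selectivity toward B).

S_{B/C} = r_B/r_C = (k₁)/(k₂·C_A^0.5) = (k₁/k₂)·C_A^-0.5.
= (0.739) / (0.0580×0.4320^0.5) = 0.7390/0.03812 = 19.4.
The undesired path is higher order in A, so low C_A (CSTR or dilute feed) favours B.

19.4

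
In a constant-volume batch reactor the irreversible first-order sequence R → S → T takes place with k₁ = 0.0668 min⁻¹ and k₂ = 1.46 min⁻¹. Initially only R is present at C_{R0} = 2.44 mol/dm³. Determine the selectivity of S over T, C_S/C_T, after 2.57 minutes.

0.331

For first-order series with pure R initially, C_S(t) = k₁C_{R0}/(k₂−k₁)·(e^(−k₁t) − e^(−k₂t)).
e^(−k₁t) = e^(−0.0668×2.57) = e^(−0.1717) = 0.8423; e^(−k₂t) = e^(−3.752) = 0.02347.
C_S = 0.0668×2.44/(1.46−0.0668) × (0.8423−0.02347) = 0.1170×0.8188 = 0.09579 mol/dm³.
C_R = C_{R0}e^(−k₁t) = 2.055 mol/dm³, so C_T = C_{R0}−C_R−C_S = 0.2891 mol/dm³; C_S/C_T = 0.331.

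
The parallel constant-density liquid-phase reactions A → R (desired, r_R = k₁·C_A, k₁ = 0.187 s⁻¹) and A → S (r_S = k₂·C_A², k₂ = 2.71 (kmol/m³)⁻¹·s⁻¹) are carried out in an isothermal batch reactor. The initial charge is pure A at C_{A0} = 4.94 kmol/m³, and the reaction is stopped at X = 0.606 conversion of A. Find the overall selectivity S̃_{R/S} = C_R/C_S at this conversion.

C_A = C_{A0}(1−X) = 1.946 kmol/m³.
Along a PFR/batch, dC_R/dC_A = −r_R/(r_R+r_S) = −k₁/(k₁+k₂·C_A).
Integrating from C_{A0} to C_A: C_R = (0.187/2.71)·ln[(0.187+2.71·4.94)/(0.187+2.71·1.95)] = 0.06900·ln(13.57/5.462) = 0.06282 kmol/m³.
C_S = (C_{A0}−C_A)−C_R = 2.931 kmol/m³; S̃_{R/S} = 0.06282/2.931 = 0.0214.

0.0214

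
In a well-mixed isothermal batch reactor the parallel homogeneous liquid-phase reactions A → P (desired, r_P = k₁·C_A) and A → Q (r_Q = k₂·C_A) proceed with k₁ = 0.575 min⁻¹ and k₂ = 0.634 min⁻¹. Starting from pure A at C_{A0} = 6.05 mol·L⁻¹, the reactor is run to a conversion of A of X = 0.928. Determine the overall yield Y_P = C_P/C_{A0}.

0.441

C_A = C_{A0}(1−X) = 0.4356 mol·L⁻¹.
Both paths are first order in A, so the instantaneous fraction to P is constant: dC_P/d(−C_A) = k₁/(k₁+k₂) = 0.4756.
C_P = 0.4756·(C_{A0}−C_A) = 0.4756×5.614 = 2.67 mol·L⁻¹.
Y_P = C_P/C_{A0} = 2.670/6.05 = 0.441.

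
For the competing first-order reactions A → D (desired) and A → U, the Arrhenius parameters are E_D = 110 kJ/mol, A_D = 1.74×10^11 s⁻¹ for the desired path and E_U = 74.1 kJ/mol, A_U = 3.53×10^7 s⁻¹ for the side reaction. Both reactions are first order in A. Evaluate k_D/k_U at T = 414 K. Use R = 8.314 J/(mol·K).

With equal orders, S_{D/U} = k_D/k_U = (A_D/A_U)·exp[(E_U−E_D)/(RT)].
(E_U−E_D)/(RT) = (74.1−110)×10³/(8.314×414) = -35900/3442 = -10.43.
k_D/k_U = (1.74×10^11/3.53×10^7)·exp(-10.43) = 4929 × 2.953×10^-5 = 0.146.

0.146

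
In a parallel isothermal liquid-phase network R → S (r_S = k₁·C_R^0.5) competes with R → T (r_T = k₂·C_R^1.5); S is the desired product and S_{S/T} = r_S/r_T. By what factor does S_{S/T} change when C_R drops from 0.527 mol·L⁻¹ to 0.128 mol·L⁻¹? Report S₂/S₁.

S_{S/T} = (k₁/k₂)·C_R⁻¹, so S₂/S₁ = (C_{R,2}/C_{R,1})⁻¹.
= 0.527/0.128 = 4.12.

4.12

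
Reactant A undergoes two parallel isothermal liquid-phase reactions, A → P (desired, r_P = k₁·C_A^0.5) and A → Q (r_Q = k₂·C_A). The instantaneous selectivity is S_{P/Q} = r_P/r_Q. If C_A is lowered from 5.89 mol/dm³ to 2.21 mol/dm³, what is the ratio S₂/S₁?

S_{P/Q} = (k₁/k₂)·C_A^-0.5, so S₂/S₁ = (C_{A,2}/C_{A,1})^-0.5.
= (2.21/5.89)^(-0.5) = (0.3752)^(-0.5) = 1.63.
Selectivity toward P rises as C_A falls — low-concentration operation is favoured.

1.63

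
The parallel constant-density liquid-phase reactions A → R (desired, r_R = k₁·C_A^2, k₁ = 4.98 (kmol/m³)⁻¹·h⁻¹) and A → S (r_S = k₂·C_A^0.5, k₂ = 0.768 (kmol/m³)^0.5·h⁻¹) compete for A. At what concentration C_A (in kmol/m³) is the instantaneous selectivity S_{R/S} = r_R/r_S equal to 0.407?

S_{R/S} = (k₁/k₂)·C_A^1.5 ⇒ C_A = (S·k₂/k₁)^(1/1.5).
= (0.407×0.768/4.98)^(0.6667) = (0.06277)^(0.6667) = 0.158 kmol/m³.

0.158 kmol/m³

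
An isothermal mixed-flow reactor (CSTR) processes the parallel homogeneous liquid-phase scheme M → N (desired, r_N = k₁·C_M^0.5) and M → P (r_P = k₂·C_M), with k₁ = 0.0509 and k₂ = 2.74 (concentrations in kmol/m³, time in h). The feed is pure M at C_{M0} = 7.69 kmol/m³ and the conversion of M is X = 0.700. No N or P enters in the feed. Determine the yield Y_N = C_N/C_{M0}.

Exit C_M = C_{M0}(1−X) = 7.69×0.300 = 2.307 kmol/m³.
A CSTR operates uniformly at the exit composition, giving r_N = 0.07731 and r_P = 6.321 (each k·C_M^n at C_M = 2.307).
Fraction of consumed M going to N: r_N/(r_N+r_P) = 0.01208.
C_N = 0.01208·C_{M0}·X = 0.01208×7.69×0.700 = 0.0650 kmol/m³; Y_N = C_N/C_{M0} = 0.00846.

0.00846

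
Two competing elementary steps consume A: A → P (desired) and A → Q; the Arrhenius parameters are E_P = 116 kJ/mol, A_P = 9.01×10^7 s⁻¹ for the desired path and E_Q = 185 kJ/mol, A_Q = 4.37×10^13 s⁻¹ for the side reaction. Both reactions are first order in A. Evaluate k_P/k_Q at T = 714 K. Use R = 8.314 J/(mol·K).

Since both paths have the same order in A, the concentration cancels and S_{P/Q} = k_P/k_Q = (A_P/A_Q)·exp[(E_Q−E_P)/(RT)].
(E_Q−E_P)/(RT) = (185−116)×10³/(8.314×714) = 69000/5936 = 11.62.
k_P/k_Q = (9.01×10^7/4.37×10^13)·exp(11.62) = 2.062×10^-6 × 1.117×10^5 = 0.230.
Since E_P < E_Q, lowering the temperature improves selectivity toward P.

0.230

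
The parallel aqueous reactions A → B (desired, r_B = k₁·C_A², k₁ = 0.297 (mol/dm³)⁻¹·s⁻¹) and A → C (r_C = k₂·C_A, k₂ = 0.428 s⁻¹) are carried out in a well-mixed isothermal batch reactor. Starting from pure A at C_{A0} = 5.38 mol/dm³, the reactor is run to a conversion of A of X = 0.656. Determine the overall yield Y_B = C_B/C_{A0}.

0.461

C_A = C_{A0}(1−X) = 1.851 mol/dm³.
Along a PFR/batch, dC_C/dC_A = −r_C/(r_B+r_C) = −k₂/(k₂+k₁·C_A).
Integrating from C_{A0} to C_A: C_C = (0.428/0.297)·ln[(0.428+0.297·5.38)/(0.428+0.297·1.85)] = 1.441·ln(2.026/0.9777) = 1.050 mol/dm³.
Then C_B = (C_{A0}−C_A) − C_C = 3.529 − 1.050 = 2.479 mol/dm³.
Y_B = C_B/C_{A0} = 2.479/5.38 = 0.461.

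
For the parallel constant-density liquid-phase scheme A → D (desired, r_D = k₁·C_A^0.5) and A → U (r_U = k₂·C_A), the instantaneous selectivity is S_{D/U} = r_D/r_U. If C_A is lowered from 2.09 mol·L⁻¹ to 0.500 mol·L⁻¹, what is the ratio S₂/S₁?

2.04

S_{D/U} = (k₁/k₂)·C_A^-0.5, so S₂/S₁ = (C_{A,2}/C_{A,1})^-0.5.
= (0.500/2.09)^(-0.5) = (0.2392)^(-0.5) = 2.04.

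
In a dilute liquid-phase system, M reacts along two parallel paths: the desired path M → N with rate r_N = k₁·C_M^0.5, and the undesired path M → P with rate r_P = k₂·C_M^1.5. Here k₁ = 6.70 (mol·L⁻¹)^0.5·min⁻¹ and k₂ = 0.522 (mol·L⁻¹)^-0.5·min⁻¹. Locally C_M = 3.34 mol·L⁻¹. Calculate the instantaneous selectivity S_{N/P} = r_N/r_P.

3.84

S_{N/P} = r_N/r_P = (k₁·C_M^0.5)/(k₂·C_M^1.5) = (k₁/k₂)·C_M⁻¹.
= (6.70×3.340^0.5) / (0.522×3.340^1.5) = 12.24/3.186 = 3.84.
The undesired path is higher order in M, so low C_M (CSTR or dilute feed) favours N.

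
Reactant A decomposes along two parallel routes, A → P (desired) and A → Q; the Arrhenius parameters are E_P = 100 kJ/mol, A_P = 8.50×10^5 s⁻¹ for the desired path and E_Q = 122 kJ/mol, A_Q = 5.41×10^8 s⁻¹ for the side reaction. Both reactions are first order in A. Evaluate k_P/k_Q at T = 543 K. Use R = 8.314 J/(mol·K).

With equal orders, S_{P/Q} = k_P/k_Q = (A_P/A_Q)·exp[(E_Q−E_P)/(RT)].
(E_Q−E_P)/(RT) = (122−100)×10³/(8.314×543) = 22000/4515 = 4.873.
k_P/k_Q = (8.50×10^5/5.41×10^8)·exp(4.873) = 0.001571 × 130.7 = 0.205.

0.205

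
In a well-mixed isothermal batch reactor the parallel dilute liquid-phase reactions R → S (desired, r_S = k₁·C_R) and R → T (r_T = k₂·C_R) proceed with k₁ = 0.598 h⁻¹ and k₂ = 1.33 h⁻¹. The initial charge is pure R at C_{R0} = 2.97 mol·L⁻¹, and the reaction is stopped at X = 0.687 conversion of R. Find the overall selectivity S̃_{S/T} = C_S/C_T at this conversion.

0.450

C_R = C_{R0}(1−X) = 0.9296 mol·L⁻¹.
Both paths are first order in R, so the instantaneous fraction to S is constant: dC_S/d(−C_R) = k₁/(k₁+k₂) = 0.3102.
C_S = 0.3102·(C_{R0}−C_R) = 0.3102×2.040 = 0.633 mol·L⁻¹.
C_T = (C_{R0}−C_R)−C_S = 1.408 mol·L⁻¹; S̃_{S/T} = 0.6329/1.408 = 0.450.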